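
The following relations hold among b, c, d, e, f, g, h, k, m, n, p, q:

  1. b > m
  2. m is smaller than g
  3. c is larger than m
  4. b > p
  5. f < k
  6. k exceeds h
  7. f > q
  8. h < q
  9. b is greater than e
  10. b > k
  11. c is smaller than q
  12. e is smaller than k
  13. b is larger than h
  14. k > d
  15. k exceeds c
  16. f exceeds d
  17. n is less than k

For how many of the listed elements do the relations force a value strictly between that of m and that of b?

4

Chaining upward from m reaches: c, g, q, f, k.
Chaining downward from b reaches: d, c, h, q, p, e, f, n, k.
Strictly between m and b are those in both lists: c, q, f, k — 4 elements.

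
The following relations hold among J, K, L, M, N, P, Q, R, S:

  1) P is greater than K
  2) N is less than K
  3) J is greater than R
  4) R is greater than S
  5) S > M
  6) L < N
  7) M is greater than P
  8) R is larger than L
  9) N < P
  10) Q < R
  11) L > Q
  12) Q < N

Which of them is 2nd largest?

R

Chaining the given pairs: Q < L < N < K < P < M < S < R < J.
The 2nd largest is R.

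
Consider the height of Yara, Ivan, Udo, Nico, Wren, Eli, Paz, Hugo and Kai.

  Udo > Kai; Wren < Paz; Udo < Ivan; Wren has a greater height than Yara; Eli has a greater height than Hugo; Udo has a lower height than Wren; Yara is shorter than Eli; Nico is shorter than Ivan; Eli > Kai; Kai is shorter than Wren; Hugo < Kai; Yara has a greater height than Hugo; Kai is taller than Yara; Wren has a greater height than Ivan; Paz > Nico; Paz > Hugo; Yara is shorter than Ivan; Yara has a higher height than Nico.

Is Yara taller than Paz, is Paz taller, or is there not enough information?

Link the given pairs in sequence: Yara < Kai; Kai < Udo; Udo < Ivan; Ivan < Wren; Wren < Paz.
Together: Yara < Kai < Udo < Ivan < Wren < Paz.
So Paz is taller.

Paz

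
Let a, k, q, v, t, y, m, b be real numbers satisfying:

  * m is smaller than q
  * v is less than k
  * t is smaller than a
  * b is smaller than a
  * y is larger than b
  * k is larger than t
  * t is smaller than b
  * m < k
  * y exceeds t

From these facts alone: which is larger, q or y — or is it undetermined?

undetermined

Following every chain through q: below q we get m.
y is not reached, and no chain runs the other way from y to q.
So the given relations leave the order of q and y undetermined.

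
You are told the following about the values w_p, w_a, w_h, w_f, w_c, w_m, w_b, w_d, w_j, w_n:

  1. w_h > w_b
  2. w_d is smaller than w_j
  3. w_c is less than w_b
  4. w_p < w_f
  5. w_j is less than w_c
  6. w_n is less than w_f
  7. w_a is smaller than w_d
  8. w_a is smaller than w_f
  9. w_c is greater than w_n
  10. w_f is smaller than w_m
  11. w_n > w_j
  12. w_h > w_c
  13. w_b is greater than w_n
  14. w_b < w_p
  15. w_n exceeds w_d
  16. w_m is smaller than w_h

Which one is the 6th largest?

w_c

The consecutive relations fix a unique order: w_a < w_d < w_j < w_n < w_c < w_b < w_p < w_f < w_m < w_h.
Counting 6 from the largest end gives w_c.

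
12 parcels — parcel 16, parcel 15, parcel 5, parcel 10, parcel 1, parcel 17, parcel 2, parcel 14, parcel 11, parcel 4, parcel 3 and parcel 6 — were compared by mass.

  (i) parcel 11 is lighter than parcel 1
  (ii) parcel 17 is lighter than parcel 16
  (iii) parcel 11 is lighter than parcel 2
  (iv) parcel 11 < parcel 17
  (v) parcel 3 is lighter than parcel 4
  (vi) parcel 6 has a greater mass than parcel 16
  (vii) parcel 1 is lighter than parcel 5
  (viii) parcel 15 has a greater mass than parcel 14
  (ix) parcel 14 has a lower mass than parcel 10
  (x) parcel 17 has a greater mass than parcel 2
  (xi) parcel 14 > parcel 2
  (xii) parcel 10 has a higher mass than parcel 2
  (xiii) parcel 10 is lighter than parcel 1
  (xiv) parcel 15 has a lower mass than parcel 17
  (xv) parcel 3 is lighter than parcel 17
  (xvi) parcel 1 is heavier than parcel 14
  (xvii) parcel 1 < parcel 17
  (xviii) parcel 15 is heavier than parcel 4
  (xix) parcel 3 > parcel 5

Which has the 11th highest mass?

parcel 2

Piecing the relations together gives one ordering: parcel 11 < parcel 2 < parcel 14 < parcel 10 < parcel 1 < parcel 5 < parcel 3 < parcel 4 < parcel 15 < parcel 17 < parcel 16 < parcel 6.
Counting 11 from the largest end gives parcel 2.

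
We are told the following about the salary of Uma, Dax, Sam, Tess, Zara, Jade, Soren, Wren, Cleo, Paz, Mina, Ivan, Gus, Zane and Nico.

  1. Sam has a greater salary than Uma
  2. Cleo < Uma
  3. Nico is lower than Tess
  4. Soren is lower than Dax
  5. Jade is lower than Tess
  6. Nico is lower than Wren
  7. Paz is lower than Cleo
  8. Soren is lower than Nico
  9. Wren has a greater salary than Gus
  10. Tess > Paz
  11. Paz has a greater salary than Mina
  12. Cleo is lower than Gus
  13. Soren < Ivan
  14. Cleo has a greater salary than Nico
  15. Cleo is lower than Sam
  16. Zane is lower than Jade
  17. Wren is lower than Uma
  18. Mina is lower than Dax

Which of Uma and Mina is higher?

Mina < Paz and Paz < Cleo give Mina < Cleo.
Then Cleo < Gus extends the chain to Gus.
With Gus < Wren: Mina < Paz < Cleo < Gus < Wren.
Then Wren < Uma extends the chain to Uma.
So Mina < Uma; Uma is the higher of the two.

Uma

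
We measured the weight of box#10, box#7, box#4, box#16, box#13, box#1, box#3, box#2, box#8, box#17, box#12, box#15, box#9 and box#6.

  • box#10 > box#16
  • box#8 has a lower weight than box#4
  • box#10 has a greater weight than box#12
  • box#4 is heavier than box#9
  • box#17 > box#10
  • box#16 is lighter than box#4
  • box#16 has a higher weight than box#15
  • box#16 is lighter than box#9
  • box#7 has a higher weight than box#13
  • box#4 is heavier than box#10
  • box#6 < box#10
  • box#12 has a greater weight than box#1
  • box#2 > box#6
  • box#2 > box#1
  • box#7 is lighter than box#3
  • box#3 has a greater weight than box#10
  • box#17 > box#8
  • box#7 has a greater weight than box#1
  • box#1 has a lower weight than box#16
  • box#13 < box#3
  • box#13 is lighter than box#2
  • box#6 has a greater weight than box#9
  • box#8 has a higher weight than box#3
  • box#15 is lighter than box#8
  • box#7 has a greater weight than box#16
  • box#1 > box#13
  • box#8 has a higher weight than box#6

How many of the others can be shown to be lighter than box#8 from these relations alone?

10

Directly below box#8: box#15, box#6, box#3.
One step further: box#13, box#9, box#10, box#7 (7 so far).
One step further: box#1, box#16, box#12 (10 so far).
Nothing else is reachable below box#8; 10 in all.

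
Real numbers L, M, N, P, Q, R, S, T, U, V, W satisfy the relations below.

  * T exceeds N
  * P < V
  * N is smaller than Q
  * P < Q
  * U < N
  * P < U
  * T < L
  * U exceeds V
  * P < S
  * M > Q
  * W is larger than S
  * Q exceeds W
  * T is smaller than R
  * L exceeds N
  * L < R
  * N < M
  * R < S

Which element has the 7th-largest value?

T

The consecutive relations fix a unique order: P < V < U < N < T < L < R < S < W < Q < M.
The 7th largest is T.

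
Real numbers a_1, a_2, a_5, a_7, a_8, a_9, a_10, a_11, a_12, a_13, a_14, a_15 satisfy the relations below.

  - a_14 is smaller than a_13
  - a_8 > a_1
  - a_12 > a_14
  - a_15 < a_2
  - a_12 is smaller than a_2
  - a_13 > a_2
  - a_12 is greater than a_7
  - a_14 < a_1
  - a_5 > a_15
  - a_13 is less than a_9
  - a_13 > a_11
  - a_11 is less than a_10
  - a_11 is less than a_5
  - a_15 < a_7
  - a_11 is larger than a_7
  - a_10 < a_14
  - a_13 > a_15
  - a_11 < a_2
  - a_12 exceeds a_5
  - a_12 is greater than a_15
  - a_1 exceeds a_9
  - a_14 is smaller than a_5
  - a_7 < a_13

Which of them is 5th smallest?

a_14

Chaining the given pairs: a_15 < a_7 < a_11 < a_10 < a_14 < a_5 < a_12 < a_2 < a_13 < a_9 < a_1 < a_8.
Counting 5 from the smallest end gives a_14.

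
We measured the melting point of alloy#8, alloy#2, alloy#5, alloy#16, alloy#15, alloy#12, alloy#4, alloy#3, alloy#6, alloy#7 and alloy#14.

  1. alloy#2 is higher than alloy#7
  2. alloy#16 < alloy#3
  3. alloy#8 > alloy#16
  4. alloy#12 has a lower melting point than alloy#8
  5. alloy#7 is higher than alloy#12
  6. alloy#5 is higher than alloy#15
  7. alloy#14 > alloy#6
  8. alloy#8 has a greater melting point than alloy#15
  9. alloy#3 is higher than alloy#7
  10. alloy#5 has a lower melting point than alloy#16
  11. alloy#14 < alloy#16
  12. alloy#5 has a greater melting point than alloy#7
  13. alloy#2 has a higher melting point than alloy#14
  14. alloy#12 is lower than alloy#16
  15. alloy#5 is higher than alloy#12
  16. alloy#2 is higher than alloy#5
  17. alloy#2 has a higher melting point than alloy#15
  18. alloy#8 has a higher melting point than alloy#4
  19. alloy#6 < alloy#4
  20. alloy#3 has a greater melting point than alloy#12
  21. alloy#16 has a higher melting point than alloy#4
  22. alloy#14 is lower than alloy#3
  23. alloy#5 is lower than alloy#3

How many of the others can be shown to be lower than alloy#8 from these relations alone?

8

The elements the relations force below alloy#8 are alloy#12, alloy#6, alloy#4, alloy#7, alloy#14, alloy#15, alloy#5, alloy#16 — no chain reaches any other.
That is 8.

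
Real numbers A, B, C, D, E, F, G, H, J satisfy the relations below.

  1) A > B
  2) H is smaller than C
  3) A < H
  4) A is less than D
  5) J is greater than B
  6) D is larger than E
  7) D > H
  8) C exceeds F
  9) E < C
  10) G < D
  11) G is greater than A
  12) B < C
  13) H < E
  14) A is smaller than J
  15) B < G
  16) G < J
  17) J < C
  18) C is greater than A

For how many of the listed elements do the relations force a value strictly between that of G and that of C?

1

Chaining upward from G reaches: J, D.
Chaining downward from C reaches: B, A, H, E, F, J.
Strictly between G and C are those in both lists: J — 1 element.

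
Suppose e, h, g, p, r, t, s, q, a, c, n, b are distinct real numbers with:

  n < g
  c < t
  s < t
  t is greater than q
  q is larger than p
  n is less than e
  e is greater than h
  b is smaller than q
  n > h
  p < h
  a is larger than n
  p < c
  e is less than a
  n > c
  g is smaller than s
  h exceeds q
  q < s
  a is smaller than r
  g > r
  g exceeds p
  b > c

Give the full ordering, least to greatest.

Nothing is placed below p, so it is least; from there p < c; c < b; b < q; q < h; h < n; n < e; e < a; a < r; r < g; g < s; s < t, each given directly.

p < c < b < q < h < n < e < a < r < g < s < t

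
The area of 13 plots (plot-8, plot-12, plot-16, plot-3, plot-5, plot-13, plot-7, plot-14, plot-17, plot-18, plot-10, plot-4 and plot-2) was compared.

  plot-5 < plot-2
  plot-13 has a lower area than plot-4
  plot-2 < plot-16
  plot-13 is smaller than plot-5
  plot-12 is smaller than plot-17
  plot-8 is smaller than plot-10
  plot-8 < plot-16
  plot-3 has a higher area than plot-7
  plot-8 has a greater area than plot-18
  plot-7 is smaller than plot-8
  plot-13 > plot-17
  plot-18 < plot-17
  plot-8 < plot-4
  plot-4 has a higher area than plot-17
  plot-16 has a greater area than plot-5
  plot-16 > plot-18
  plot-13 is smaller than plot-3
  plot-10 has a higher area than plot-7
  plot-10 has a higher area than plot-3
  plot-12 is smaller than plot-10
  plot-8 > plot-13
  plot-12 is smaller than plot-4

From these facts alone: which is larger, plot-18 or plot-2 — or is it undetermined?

plot-2

plot-18 < plot-17 and plot-17 < plot-13 give plot-18 < plot-13.
With plot-13 < plot-5: plot-18 < plot-17 < plot-13 < plot-5.
With plot-5 < plot-2: plot-18 < plot-17 < plot-13 < plot-5 < plot-2.
So plot-2 is larger.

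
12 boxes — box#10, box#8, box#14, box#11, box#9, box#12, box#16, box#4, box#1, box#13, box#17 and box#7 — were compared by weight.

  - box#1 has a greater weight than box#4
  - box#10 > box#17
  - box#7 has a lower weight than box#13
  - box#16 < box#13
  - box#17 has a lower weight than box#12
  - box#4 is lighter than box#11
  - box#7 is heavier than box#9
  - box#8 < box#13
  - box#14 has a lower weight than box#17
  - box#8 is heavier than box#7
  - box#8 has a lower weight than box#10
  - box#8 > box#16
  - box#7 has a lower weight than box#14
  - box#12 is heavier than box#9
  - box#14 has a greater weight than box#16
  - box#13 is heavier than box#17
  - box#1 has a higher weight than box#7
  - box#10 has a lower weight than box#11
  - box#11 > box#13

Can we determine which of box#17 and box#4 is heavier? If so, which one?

undetermined

Following every chain through box#4: above box#4 we get box#1, box#11.
box#17 is not reached, and no chain runs the other way from box#17 to box#4.
So the given relations leave the order of box#4 and box#17 undetermined.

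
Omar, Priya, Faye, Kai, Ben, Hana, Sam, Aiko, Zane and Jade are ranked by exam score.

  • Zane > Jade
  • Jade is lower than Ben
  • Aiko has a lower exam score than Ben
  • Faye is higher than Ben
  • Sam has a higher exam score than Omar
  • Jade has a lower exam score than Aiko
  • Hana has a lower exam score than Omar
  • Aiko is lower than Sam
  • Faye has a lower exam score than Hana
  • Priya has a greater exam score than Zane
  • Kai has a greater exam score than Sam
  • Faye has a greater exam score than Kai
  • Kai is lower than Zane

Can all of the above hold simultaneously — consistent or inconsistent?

Chaining the given relations yields Faye < Hana < Omar < Sam < Kai, so Faye < Kai. But one relation states Kai < Faye. These cannot both hold.

inconsistent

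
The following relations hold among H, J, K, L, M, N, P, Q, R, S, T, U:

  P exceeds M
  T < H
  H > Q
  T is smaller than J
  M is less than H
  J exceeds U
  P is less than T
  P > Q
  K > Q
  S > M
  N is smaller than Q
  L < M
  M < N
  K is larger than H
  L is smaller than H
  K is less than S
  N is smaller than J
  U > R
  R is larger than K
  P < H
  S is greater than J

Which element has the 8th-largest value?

P

Piecing the relations together gives one ordering: L < M < N < Q < P < T < H < K < R < U < J < S.
The 8th largest is P.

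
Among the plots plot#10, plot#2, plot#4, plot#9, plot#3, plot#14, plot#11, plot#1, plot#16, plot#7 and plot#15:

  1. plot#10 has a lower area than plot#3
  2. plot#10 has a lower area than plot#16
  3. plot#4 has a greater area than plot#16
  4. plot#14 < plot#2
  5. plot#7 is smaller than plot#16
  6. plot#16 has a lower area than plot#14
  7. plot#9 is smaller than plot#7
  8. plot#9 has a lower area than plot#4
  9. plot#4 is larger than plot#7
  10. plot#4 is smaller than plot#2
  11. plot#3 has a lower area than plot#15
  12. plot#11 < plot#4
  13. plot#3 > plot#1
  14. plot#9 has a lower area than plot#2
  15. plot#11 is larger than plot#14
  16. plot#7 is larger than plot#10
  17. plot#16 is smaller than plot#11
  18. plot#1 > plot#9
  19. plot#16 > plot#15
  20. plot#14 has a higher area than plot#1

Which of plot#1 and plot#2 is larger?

plot#1 < plot#3 < plot#15 < plot#16 < plot#14 < plot#11 < plot#4 < plot#2, by transitivity through plot#3, plot#15, plot#16, plot#14, plot#11, plot#4.
So plot#1 < plot#2; plot#2 is the larger of the two.

plot#2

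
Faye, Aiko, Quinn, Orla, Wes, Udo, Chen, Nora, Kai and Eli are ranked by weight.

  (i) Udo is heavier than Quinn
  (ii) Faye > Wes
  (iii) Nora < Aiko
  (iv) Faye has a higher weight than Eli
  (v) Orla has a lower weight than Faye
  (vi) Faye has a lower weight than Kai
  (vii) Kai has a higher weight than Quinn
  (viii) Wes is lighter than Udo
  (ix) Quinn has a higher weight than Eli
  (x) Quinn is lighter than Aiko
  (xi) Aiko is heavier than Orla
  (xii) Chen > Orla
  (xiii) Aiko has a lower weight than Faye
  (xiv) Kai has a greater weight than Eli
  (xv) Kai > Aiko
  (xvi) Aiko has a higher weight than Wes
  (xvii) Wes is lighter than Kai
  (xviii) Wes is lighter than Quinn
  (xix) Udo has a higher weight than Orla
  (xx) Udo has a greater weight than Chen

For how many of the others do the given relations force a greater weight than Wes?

5

From Wes the given relations immediately reach Quinn, Aiko, Faye, Udo, Kai.
No other element is forced above Wes by the given relations, so the count is 5.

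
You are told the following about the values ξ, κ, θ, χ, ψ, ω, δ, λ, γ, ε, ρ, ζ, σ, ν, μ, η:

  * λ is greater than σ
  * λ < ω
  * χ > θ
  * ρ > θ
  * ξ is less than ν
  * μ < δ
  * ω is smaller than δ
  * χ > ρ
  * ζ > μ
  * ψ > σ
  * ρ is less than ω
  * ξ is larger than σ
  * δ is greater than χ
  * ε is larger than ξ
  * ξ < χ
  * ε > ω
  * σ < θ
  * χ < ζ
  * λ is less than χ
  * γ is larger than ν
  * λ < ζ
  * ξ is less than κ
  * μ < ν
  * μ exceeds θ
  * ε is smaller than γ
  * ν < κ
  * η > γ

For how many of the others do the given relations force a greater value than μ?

6

Directly above μ: ν, δ, ζ.
One step further: γ, κ (5 so far).
One step further: η (6 so far).
Nothing else is reachable above μ; 6 in all.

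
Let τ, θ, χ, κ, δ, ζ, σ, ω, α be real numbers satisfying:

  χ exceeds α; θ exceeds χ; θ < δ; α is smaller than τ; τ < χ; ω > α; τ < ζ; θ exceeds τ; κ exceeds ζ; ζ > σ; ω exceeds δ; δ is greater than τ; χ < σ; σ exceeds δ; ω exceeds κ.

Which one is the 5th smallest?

Piecing the relations together gives one ordering: α < τ < χ < θ < δ < σ < ζ < κ < ω.
Counting 5 from the smallest end gives δ.

δ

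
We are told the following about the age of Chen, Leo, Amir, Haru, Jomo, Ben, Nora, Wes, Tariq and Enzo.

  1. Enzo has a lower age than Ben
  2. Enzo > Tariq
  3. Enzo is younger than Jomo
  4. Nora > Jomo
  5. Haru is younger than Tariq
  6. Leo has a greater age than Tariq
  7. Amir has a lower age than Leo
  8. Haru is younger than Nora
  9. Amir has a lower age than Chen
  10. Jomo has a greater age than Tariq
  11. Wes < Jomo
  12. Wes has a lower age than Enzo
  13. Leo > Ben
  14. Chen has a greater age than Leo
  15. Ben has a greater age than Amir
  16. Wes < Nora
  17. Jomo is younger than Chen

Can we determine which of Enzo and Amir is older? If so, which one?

undetermined

Following every chain through Amir: above Amir we get Ben, Leo, Chen.
Enzo is not reached, and no chain runs the other way from Enzo to Amir.
So the given relations leave the order of Amir and Enzo undetermined.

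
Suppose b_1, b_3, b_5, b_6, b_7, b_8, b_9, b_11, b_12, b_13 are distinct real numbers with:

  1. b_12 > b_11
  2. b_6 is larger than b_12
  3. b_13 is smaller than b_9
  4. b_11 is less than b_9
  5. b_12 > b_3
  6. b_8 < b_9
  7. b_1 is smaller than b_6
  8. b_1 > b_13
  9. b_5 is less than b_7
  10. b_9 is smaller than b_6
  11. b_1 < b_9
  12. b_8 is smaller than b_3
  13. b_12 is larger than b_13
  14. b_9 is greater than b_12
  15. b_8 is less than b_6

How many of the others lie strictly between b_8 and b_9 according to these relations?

2

Chaining upward from b_8 reaches: b_3, b_12, b_6.
Chaining downward from b_9 reaches: b_13, b_1, b_11, b_3, b_12.
Strictly between b_8 and b_9 are those in both lists: b_3, b_12 — 2 elements.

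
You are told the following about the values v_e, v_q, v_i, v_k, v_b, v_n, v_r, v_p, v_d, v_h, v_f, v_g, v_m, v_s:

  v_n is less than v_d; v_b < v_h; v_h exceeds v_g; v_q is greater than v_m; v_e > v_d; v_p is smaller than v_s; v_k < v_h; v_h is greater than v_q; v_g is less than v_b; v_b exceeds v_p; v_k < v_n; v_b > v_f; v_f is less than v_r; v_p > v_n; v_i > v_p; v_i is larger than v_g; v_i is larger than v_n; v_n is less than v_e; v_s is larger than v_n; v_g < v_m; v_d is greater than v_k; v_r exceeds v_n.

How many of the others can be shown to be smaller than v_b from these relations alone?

From v_b the given relations immediately reach v_g, v_f, v_p.
From those, v_n — 4 in total.
From those, v_k — 5 in total.
No other element is forced below v_b by the given relations, so the count is 5.

5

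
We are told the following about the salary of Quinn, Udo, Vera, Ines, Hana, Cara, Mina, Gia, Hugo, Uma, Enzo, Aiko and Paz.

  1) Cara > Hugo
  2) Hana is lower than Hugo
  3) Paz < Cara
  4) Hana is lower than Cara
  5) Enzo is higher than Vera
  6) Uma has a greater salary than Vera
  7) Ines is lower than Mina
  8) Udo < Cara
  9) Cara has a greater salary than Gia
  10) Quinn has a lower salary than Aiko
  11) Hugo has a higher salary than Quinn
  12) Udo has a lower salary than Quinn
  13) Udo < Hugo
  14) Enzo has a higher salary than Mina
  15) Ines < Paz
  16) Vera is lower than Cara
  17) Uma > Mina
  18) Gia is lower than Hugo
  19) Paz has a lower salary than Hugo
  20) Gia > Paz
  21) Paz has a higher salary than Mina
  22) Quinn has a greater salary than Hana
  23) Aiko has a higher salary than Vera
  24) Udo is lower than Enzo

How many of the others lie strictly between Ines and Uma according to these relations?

1

The relations place Ines below Uma. An element lies strictly between them when it is forced above Ines and also forced below Uma.
Above Ines: {Mina, Paz, Gia, Hugo, Enzo, Cara}. Below Uma: {Mina, Vera}.
Intersection: {Mina} — 1.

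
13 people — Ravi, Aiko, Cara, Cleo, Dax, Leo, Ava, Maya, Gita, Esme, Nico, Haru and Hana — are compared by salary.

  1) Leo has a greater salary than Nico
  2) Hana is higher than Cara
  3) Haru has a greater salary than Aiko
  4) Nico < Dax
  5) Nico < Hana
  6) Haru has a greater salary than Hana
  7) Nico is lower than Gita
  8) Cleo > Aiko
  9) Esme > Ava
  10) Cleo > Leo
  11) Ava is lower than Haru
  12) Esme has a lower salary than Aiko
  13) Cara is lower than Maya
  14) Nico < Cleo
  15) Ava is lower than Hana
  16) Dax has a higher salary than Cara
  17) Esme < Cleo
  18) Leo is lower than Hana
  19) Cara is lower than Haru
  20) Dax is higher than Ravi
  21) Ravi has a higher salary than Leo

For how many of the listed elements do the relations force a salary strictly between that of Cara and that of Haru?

The relations place Cara below Haru. An element lies strictly between them when it is forced above Cara and also forced below Haru.
Above Cara: {Hana, Maya, Dax}. Below Haru: {Nico, Ava, Leo, Hana, Esme, Aiko}.
Intersection: {Hana} — 1.

1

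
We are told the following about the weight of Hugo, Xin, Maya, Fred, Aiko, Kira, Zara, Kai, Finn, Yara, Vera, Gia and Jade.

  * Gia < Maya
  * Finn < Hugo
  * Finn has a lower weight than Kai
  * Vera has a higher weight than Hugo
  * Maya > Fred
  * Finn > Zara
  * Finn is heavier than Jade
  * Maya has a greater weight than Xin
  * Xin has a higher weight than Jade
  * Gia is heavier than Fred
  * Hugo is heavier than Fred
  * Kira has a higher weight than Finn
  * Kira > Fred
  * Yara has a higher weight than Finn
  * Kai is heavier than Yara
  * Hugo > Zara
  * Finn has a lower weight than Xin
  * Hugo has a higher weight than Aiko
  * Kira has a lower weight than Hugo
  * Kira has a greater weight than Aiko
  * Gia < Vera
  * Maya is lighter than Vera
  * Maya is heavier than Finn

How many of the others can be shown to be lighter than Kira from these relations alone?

5

The elements the relations force below Kira are Fred, Jade, Zara, Finn, Aiko — no chain reaches any other.
That is 5.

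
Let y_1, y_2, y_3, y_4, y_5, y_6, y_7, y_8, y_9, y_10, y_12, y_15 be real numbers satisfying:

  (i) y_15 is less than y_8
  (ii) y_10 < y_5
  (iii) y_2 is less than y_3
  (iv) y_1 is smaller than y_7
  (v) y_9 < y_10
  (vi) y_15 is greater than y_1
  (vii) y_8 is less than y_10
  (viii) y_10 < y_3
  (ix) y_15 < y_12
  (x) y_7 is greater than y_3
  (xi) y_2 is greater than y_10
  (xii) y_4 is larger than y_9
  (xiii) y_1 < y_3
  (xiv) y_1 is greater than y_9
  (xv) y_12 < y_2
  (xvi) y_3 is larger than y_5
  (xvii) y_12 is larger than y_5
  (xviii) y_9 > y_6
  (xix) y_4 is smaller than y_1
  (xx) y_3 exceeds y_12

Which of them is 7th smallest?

y_10

Piecing the relations together gives one ordering: y_6 < y_9 < y_4 < y_1 < y_15 < y_8 < y_10 < y_5 < y_12 < y_2 < y_3 < y_7.
Counting 7 from the smallest end gives y_10.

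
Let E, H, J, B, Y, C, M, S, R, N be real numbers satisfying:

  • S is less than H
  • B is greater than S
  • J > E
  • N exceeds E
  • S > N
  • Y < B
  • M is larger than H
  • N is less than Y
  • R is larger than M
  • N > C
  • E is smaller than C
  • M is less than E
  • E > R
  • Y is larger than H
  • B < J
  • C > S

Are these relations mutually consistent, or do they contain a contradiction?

We have N < S stated directly, yet also S < H < M < R < E < C < N by chaining the others — so S < N. Contradiction.

inconsistent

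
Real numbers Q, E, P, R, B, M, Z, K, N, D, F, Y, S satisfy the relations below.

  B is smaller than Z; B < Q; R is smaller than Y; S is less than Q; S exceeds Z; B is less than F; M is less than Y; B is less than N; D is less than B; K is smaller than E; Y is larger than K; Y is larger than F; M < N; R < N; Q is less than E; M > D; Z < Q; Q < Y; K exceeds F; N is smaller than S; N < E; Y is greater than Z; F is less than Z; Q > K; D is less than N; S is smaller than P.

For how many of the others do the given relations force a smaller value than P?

Directly below P: S.
One step further: Z, N (3 so far).
One step further: R, D, B, F, M (8 so far).
Nothing else is reachable below P; 8 in all.

8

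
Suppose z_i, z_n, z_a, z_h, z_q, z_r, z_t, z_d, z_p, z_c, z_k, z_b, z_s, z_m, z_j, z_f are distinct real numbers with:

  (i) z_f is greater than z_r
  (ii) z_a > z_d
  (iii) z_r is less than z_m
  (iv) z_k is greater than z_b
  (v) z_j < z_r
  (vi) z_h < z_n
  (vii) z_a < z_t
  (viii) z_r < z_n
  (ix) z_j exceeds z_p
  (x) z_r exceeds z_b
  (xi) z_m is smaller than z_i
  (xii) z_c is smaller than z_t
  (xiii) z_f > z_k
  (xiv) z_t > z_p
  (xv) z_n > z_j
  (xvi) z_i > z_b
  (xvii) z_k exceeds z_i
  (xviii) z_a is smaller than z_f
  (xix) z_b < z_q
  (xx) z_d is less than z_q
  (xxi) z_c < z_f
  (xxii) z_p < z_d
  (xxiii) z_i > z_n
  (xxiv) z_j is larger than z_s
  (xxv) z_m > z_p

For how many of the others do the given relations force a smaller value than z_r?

4

From z_r the given relations immediately reach z_b, z_j.
From those, z_p, z_s — 4 in total.
Nothing else is reachable below z_r; 4 in all.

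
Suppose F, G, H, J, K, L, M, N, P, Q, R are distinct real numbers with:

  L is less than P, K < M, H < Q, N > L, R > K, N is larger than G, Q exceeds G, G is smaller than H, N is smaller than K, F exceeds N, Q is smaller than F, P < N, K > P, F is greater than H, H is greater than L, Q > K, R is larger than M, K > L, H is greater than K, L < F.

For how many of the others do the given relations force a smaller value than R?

6

Directly below R: K, M.
One step further: L, P, N (5 so far).
One step further: G (6 so far).
No other element is forced below R by the given relations, so the count is 6.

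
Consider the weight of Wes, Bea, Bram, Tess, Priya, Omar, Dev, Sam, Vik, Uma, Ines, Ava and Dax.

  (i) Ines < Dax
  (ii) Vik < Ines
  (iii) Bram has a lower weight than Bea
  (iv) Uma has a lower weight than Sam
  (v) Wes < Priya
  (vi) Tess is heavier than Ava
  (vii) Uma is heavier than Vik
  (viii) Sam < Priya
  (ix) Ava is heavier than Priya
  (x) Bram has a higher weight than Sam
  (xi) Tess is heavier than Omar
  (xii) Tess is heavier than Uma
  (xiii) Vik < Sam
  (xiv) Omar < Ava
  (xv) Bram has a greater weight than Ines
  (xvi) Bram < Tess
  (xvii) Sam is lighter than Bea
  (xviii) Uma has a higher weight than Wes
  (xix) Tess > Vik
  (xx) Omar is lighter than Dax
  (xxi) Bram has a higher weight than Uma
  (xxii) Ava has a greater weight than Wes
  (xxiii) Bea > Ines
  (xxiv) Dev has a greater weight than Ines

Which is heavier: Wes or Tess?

Tess

The relevant relations are Wes < Uma; Uma < Sam; Sam < Priya; Priya < Ava; Ava < Tess.
Chaining these gives Wes < Uma < Sam < Priya < Ava < Tess.
So Wes < Tess; Tess is the heavier of the two.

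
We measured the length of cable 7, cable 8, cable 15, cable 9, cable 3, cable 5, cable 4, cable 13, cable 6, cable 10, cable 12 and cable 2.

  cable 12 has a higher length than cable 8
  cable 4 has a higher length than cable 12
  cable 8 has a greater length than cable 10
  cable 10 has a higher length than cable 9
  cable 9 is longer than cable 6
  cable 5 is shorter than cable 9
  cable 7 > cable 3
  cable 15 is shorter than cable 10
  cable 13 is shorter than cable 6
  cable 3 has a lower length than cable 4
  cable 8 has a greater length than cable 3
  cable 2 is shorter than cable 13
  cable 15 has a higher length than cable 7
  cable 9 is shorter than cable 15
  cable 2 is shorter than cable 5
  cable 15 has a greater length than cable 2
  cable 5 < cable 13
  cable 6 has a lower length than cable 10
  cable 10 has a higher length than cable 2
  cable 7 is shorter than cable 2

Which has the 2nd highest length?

Piecing the relations together gives one ordering: cable 3 < cable 7 < cable 2 < cable 5 < cable 13 < cable 6 < cable 9 < cable 15 < cable 10 < cable 8 < cable 12 < cable 4.
Counting 2 from the largest end gives cable 12.

cable 12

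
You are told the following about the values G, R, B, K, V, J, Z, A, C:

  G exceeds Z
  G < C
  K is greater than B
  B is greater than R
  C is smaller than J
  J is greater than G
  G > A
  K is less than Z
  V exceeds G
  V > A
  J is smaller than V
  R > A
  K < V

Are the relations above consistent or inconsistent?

consistent

Every relation is compatible with A < R < B < K < Z < G < C < J < V; the set is consistent.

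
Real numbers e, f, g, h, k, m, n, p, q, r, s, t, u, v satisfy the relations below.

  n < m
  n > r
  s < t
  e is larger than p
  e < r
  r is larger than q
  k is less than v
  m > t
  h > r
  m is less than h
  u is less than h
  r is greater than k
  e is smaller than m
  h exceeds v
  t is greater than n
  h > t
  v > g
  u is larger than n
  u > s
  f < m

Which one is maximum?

Chaining downward from h: directly below it, r, t, u, v, m; then k, q, e, f, s, n, g; then p.
That covers every other element, and nothing is given above h, so h is the maximum.

h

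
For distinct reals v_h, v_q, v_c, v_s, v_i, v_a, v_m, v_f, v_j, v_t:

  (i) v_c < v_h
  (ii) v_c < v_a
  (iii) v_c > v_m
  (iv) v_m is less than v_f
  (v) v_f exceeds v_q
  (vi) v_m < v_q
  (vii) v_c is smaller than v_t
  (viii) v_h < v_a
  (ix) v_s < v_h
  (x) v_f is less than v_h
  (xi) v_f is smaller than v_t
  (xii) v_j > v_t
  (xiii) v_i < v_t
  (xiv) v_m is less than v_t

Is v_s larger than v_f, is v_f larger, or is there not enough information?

Following every chain through v_f: above v_f we get v_t, v_j, v_h, v_a; below v_f we get v_m, v_q.
v_s is not reached, and no chain runs the other way from v_s to v_f.
So the given relations leave the order of v_f and v_s undetermined.

undetermined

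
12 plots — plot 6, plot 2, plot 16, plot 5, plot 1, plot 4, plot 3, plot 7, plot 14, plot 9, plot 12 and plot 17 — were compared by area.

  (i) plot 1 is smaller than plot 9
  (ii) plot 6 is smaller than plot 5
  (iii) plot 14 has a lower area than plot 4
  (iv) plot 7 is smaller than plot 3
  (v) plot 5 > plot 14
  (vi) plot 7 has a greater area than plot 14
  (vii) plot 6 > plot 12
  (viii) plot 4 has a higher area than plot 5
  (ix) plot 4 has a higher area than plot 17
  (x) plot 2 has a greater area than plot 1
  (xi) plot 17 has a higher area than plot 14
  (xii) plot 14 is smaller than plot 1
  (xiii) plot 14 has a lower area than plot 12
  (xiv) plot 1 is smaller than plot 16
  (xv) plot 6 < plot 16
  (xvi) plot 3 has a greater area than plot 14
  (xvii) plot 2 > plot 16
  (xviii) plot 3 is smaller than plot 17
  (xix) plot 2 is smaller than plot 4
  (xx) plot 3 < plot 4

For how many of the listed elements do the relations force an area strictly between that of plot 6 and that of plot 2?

1

The relations place plot 6 below plot 2. An element lies strictly between them when it is forced above plot 6 and also forced below plot 2.
Above plot 6: {plot 16, plot 5, plot 4}. Below plot 2: {plot 14, plot 12, plot 1, plot 16}.
Intersection: {plot 16} — 1.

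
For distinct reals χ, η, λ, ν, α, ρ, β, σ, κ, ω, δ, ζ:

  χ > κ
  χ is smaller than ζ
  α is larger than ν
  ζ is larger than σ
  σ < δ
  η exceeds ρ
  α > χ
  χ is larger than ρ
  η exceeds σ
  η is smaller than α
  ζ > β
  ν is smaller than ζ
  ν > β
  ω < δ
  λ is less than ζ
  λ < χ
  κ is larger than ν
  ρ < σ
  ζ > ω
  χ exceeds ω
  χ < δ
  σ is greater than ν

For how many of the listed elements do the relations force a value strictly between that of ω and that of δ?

1

The relations place ω below δ. An element lies strictly between them when it is forced above ω and also forced below δ.
Above ω: {χ, ζ, α}. Below δ: {β, λ, ν, κ, ρ, σ, χ}.
Intersection: {χ} — 1.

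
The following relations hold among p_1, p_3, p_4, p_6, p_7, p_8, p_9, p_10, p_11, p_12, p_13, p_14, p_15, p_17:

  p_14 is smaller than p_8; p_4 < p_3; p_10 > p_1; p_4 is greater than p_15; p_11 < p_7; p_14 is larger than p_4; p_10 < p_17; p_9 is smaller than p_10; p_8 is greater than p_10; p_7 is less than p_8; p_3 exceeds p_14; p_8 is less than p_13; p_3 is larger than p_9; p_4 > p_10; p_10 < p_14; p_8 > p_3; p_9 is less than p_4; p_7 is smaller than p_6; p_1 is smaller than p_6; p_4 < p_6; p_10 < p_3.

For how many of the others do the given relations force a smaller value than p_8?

From p_8 the given relations immediately reach p_10, p_14, p_7, p_3.
From those, p_9, p_1, p_11, p_4 — 8 in total.
From those, p_15 — 9 in total.
No other element is forced below p_8 by the given relations, so the count is 9.

9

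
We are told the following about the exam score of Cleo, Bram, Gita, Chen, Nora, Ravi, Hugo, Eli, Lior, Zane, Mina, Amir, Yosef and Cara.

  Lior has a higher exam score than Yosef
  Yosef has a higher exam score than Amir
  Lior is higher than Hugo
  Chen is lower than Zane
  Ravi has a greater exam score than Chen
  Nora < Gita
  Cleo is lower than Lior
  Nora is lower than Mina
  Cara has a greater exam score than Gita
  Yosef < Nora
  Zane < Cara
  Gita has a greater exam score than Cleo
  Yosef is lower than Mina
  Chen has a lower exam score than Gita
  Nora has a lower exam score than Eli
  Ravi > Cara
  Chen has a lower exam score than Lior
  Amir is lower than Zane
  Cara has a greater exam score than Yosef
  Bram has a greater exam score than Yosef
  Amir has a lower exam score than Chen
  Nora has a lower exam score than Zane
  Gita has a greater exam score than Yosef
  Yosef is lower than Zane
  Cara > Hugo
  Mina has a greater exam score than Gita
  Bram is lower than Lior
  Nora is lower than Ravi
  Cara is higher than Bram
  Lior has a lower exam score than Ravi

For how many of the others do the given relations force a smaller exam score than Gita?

5

From Gita the given relations immediately reach Cleo, Yosef, Nora, Chen.
From those, Amir — 5 in total.
Nothing else is reachable below Gita; 5 in all.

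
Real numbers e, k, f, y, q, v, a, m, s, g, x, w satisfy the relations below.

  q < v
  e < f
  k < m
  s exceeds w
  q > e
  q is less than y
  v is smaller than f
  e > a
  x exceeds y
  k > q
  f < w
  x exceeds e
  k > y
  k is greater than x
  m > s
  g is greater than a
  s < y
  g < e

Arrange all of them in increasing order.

a < g < e < q < v < f < w < s < y < x < k < m

The consecutive links are each given: a < g; g < e; e < q; q < v; v < f; f < w; w < s; s < y; y < x; x < k; k < m.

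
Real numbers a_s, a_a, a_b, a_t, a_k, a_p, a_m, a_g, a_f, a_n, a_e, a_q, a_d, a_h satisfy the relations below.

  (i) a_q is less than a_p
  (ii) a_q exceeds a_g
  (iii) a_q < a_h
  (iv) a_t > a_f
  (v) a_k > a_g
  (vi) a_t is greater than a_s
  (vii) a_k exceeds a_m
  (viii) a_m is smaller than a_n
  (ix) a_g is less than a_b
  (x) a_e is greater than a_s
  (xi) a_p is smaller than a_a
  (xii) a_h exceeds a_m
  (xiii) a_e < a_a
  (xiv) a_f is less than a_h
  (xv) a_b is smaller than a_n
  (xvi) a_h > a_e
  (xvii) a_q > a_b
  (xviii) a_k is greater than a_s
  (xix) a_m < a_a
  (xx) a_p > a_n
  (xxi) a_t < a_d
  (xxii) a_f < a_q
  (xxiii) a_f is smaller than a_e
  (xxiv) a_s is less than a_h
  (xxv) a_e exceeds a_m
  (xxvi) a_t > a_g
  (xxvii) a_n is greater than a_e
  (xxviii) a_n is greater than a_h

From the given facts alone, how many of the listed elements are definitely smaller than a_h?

7

The elements the relations force below a_h are a_m, a_s, a_f, a_g, a_b, a_q, a_e — no chain reaches any other.
That is 7.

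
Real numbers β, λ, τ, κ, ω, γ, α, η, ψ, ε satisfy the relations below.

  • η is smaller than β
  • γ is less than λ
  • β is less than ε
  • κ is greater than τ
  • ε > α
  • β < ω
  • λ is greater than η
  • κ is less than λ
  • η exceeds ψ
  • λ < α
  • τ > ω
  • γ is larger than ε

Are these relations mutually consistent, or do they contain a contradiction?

inconsistent

We have γ < λ stated directly, yet also λ < α < ε < γ by chaining the others — so λ < γ. Contradiction.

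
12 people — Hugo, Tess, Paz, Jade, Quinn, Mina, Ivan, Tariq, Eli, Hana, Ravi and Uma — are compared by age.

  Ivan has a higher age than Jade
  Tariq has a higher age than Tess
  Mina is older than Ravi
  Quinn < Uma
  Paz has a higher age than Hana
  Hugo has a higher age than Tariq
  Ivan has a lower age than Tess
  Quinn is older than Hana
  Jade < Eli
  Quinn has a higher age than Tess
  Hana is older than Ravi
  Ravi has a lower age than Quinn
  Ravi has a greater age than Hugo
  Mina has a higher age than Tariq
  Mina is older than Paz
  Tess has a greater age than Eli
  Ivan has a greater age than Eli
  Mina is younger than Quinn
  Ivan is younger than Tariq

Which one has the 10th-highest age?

Chaining the given pairs: Jade < Eli < Ivan < Tess < Tariq < Hugo < Ravi < Hana < Paz < Mina < Quinn < Uma.
Counting 10 from the largest end gives Ivan.

Ivan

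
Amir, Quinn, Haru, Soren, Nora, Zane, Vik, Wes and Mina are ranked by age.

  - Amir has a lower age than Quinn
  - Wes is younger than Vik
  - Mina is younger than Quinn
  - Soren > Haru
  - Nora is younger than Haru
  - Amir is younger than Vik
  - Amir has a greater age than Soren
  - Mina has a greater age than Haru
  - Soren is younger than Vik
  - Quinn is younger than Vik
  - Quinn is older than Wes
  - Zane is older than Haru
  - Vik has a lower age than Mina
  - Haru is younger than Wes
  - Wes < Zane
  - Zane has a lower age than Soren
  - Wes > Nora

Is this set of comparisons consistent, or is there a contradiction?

We have Quinn < Vik stated directly, yet also Vik < Mina < Quinn by chaining the others — so Vik < Quinn. Contradiction.

inconsistent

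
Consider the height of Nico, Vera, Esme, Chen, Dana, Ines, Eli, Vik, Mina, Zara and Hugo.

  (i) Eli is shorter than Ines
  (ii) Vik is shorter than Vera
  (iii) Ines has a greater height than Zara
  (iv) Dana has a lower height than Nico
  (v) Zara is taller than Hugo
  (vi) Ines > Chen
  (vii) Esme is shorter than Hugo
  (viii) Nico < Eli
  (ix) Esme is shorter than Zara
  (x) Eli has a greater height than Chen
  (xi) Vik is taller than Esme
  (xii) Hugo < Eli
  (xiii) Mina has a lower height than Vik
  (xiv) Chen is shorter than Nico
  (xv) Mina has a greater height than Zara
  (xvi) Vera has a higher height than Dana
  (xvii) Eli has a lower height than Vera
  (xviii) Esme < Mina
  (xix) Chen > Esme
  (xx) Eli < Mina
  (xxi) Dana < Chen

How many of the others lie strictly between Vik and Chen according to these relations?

The relations place Chen below Vik. An element lies strictly between them when it is forced above Chen and also forced below Vik.
Above Chen: {Nico, Eli, Mina, Ines, Vera}. Below Vik: {Dana, Esme, Nico, Hugo, Eli, Zara, Mina}.
Intersection: {Nico, Eli, Mina} — 3.

3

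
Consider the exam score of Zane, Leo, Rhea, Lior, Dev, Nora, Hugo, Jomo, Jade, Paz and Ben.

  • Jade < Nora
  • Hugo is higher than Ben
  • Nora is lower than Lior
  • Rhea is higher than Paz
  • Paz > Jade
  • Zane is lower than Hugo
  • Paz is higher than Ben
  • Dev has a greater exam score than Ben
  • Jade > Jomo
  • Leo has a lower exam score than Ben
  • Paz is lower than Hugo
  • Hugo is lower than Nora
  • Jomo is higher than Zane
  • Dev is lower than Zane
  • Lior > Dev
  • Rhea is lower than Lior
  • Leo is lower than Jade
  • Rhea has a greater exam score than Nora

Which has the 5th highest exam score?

Paz

Chaining the given pairs: Leo < Ben < Dev < Zane < Jomo < Jade < Paz < Hugo < Nora < Rhea < Lior.
Counting 5 from the largest end gives Paz.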